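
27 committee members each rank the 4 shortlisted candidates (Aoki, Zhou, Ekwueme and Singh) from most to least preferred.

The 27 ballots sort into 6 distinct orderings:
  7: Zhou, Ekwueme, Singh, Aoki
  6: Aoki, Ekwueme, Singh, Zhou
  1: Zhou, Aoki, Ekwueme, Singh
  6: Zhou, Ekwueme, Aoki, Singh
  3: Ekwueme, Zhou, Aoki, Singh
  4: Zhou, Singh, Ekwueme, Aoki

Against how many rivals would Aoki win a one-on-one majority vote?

Aoki against each rival (27 committee members):
Aoki vs Zhou: 6 for Aoki, 21 for Zhou — Zhou by 21–6.
Aoki vs Ekwueme: Ekwueme wins 20–7.
Aoki vs Singh: Aoki wins 16–11.
Aoki beats Singh; loses to Zhou, Ekwueme — 1 pairwise win.

1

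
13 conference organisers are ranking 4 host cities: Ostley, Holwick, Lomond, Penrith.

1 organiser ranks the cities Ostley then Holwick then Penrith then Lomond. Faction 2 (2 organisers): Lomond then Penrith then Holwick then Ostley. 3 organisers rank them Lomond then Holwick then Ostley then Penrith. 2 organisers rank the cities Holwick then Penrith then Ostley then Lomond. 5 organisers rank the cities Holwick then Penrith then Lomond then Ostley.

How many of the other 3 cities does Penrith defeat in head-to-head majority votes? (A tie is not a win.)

Penrith against each rival (13 organisers):
Penrith vs Ostley: Penrith is ranked higher on 2+2+5 = 9 ballots, Ostley on 4. Penrith wins 9–4.
Penrith–Holwick: Holwick 11–2.
Penrith vs Lomond: Penrith wins 8–5.
Penrith beats Ostley, Lomond; loses to Holwick — 2 pairwise wins.

2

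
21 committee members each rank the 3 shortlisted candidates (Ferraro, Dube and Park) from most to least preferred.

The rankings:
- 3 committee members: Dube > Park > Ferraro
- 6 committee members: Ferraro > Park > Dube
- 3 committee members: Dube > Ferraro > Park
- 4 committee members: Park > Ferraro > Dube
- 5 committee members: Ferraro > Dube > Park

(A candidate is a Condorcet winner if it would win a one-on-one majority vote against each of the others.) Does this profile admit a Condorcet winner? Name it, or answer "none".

Ferraro

Check each pair by majority over 21 ballots:
Ferraro vs Dube: 6+4+5 = 15 for Ferraro, 6 for Dube — Ferraro by 15–6.
Ferraro vs Park: Ferraro preferred on 6+3+5 = 14 ballots; Ferraro wins 14–7.
Dube vs Park: 3+3+5 = 11 for Dube, 10 for Park — Dube by 11–10.
Ferraro defeats every rival head-to-head and is the Condorcet winner.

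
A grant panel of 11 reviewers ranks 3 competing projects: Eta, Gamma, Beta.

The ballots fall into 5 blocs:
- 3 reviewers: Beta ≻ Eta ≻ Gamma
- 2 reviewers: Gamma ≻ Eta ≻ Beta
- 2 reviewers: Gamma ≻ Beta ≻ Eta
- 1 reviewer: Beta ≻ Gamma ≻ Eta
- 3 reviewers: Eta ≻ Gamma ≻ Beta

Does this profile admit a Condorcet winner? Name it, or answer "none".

none

Pairwise majorities:
Eta vs Gamma: 6 to 5, Eta.
Eta vs Beta: Eta is ranked higher on 2+3 = 5 ballots, Beta on 6. Beta wins 6–5.
Gamma vs Beta: 2+2+3 = 7 for Gamma, 4 for Beta — Gamma by 7–4.
No project is unbeaten: Eta loses to Beta; Gamma loses to Eta; Beta loses to Gamma. In particular Eta → Gamma → Beta → Eta is a majority cycle — no Condorcet winner exists.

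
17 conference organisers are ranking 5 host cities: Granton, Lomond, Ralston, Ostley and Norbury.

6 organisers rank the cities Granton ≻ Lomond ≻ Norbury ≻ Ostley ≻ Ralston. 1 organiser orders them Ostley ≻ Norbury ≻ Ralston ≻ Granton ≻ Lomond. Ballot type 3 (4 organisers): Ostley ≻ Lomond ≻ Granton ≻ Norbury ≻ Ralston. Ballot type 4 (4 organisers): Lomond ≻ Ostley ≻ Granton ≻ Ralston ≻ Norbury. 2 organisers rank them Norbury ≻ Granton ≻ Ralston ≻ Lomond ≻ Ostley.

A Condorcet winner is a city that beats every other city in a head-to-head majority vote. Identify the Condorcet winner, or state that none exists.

none

Check each pair by majority over 17 ballots:
Granton vs Lomond: Granton, 9–8.
Granton vs Ralston: Granton wins 16–1.
Granton vs Ostley: Ostley, 9–8.
Granton vs Norbury: Granton is ranked higher on 6+4+4 = 14 ballots, Norbury on 3. Granton wins 14–3.
Lomond vs Ralston: Lomond preferred on 6+4+4 = 14 ballots; Lomond wins 14–3.
Lomond–Ostley: Lomond 12–5.
Lomond vs Norbury: Lomond is ranked higher on 6+4+4 = 14 ballots, Norbury on 3. Lomond wins 14–3.
Ralston–Ostley: Ostley 15–2.
Ralston vs Norbury: Norbury wins 13–4.
Ostley vs Norbury: Ostley preferred on 1+4+4 = 9 ballots; Ostley wins 9–8.
No city is unbeaten: Granton loses to Ostley; Lomond loses to Granton; Ralston loses to Granton; Ostley loses to Lomond; Norbury loses to Granton. In particular Granton > Lomond > Ostley > Granton is a majority cycle — no Condorcet winner exists.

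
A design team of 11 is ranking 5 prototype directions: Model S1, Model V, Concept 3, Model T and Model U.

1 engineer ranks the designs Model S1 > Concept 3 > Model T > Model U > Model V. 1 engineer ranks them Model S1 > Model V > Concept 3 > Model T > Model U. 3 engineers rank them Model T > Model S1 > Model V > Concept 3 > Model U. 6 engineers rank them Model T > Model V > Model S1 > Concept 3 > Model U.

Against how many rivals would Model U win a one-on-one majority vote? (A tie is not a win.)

0

Model U against each rival (11 engineers):
Model U–Model S1: Model S1 11–0.
Model U vs Model V: Model V, 10–1.
Model U–Concept 3: Concept 3 11–0.
Model U vs Model T: Model T wins 11–0.
Model U beats no one; loses to Model S1, Model V, Concept 3, Model T — 0 pairwise wins.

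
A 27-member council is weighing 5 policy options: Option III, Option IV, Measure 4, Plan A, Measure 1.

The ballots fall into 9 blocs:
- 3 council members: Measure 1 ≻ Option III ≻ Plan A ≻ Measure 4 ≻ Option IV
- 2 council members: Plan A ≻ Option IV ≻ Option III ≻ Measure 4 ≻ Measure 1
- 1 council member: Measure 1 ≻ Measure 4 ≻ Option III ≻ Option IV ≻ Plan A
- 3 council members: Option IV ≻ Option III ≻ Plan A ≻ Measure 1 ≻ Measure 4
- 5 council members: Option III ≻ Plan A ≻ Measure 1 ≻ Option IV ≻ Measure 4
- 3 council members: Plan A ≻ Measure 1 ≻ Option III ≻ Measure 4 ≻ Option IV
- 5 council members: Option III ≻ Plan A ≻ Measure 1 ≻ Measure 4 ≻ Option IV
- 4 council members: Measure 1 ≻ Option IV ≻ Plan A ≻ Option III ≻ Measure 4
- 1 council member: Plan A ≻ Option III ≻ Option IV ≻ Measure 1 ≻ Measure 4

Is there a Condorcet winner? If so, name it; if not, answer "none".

Option III

Check each pair by majority over 27 ballots:
Option III vs Option IV: 3+1+5+3+5+1 = 18 for Option III, 9 for Option IV — Option III by 18–9.
Option III vs Measure 4: 26 for Option III, 1 for Measure 4 — Option III by 26–1.
Option III vs Plan A: 3+1+3+5+5 = 17 for Option III, 10 for Plan A — Option III by 17–10.
Option III vs Measure 1: Option III is ranked higher on 2+3+5+5+1 = 16 ballots, Measure 1 on 11. Option III wins 16–11.
Option IV vs Measure 4: Option IV preferred on 2+3+5+4+1 = 15 ballots; Option IV wins 15–12.
Option IV vs Plan A: Option IV is ranked higher on 1+3+4 = 8 ballots, Plan A on 19. Plan A wins 19–8.
Option IV vs Measure 1: Option IV preferred on 2+3+1 = 6 ballots; Measure 1 wins 21–6.
Measure 4 vs Plan A: Measure 4 preferred on 1 ballot; Plan A wins 26–1.
Measure 4 vs Measure 1: 2 for Measure 4, 25 for Measure 1 — Measure 1 by 25–2.
Plan A vs Measure 1: Plan A is ranked higher on 2+3+5+3+5+1 = 19 ballots, Measure 1 on 8. Plan A wins 19–8.
Option III wins every pairwise contest, so Option III is the Condorcet winner.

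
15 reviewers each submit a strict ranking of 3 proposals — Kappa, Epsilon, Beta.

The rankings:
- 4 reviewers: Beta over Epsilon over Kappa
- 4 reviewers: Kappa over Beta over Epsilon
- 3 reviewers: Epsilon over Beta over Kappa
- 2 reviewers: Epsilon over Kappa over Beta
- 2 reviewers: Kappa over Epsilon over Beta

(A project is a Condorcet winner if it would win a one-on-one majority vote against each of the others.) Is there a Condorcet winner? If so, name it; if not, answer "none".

none

Check each pair by majority over 15 ballots:
Kappa vs Epsilon: 4+2 = 6 for Kappa, 9 for Epsilon — Epsilon by 9–6.
Kappa–Beta: Kappa 8–7.
Epsilon vs Beta: Beta, 8–7.
No project is unbeaten: Kappa loses to Epsilon; Epsilon loses to Beta; Beta loses to Kappa. In particular Kappa > Beta > Epsilon > Kappa is a majority cycle — no Condorcet winner exists.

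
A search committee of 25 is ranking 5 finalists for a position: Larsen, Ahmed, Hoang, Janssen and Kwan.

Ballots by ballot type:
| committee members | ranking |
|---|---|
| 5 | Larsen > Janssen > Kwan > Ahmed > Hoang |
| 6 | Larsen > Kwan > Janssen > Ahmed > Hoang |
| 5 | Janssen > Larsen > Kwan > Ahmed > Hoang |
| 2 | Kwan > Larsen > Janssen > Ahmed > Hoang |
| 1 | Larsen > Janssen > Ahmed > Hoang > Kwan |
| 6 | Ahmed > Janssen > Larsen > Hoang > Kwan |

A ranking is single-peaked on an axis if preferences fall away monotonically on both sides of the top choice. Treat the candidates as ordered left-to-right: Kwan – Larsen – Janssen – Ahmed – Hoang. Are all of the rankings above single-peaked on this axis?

yes

Axis positions: Kwan=1, Larsen=2, Janssen=3, Ahmed=4, Hoang=5.
Ballot type 1 (peak Larsen at position 2): ranking walks positions 2-3-1-4-5, expanding outward from the peak — single-peaked.
Ballot type 2 (peak Larsen at position 2): ranking walks positions 2-1-3-4-5, expanding outward from the peak — single-peaked.
Ballot type 3 (peak Janssen at position 3): ranking walks positions 3-2-1-4-5, expanding outward from the peak — single-peaked.
Ballot type 4 (peak Kwan at position 1): ranking walks positions 1-2-3-4-5, expanding outward from the peak — single-peaked.
Ballot type 5 (peak Larsen at position 2): ranking walks positions 2-3-4-5-1, expanding outward from the peak — single-peaked.
Ballot type 6 (peak Ahmed at position 4): ranking walks positions 4-3-2-5-1, expanding outward from the peak — single-peaked.
Every ranking is single-peaked on this axis.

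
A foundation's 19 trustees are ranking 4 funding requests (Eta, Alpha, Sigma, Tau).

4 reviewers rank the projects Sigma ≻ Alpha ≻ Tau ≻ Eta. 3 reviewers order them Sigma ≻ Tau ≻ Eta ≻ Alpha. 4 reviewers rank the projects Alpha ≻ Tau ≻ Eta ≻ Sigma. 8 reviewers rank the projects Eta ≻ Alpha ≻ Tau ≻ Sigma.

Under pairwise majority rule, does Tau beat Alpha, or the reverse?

Alpha

Ballots ranking Tau above Alpha: 3.
Ballots ranking Alpha above Tau: 19 − 3 = 16.
Alpha wins the head-to-head 16–3.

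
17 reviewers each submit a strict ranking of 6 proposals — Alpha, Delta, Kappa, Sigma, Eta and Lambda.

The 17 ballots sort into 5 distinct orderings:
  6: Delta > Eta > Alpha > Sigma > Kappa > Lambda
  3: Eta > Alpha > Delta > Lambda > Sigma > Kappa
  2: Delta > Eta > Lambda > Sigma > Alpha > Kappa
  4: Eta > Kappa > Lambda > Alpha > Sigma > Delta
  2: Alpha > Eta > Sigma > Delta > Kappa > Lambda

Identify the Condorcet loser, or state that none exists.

none

Head-to-head results (17 reviewers):
Alpha vs Delta: Alpha wins 9–8.
Alpha vs Kappa: Alpha preferred on 6+3+2+2 = 13 ballots; Alpha wins 13–4.
Alpha vs Sigma: 15 to 2, Alpha.
Alpha vs Eta: 2 for Alpha, 15 for Eta — Eta by 15–2.
Alpha vs Lambda: Alpha is ranked higher on 6+3+2 = 11 ballots, Lambda on 6. Alpha wins 11–6.
Delta vs Kappa: Delta, 13–4.
Delta vs Sigma: Delta, 11–6.
Delta vs Eta: Delta is ranked higher on 6+2 = 8 ballots, Eta on 9. Eta wins 9–8.
Delta vs Lambda: Delta wins 13–4.
Kappa–Sigma: Sigma 13–4.
Kappa vs Eta: 0 for Kappa, 17 for Eta — Eta by 17–0.
Kappa vs Lambda: Kappa, 12–5.
Sigma vs Eta: Eta wins 17–0.
Sigma–Lambda: Lambda 9–8.
Eta vs Lambda: Eta wins 17–0.
Every project wins at least one matchup (Alpha beats Delta; Delta beats Kappa; Kappa beats Lambda; Sigma beats Kappa; Eta beats Alpha; Lambda beats Sigma), so there is no Condorcet loser.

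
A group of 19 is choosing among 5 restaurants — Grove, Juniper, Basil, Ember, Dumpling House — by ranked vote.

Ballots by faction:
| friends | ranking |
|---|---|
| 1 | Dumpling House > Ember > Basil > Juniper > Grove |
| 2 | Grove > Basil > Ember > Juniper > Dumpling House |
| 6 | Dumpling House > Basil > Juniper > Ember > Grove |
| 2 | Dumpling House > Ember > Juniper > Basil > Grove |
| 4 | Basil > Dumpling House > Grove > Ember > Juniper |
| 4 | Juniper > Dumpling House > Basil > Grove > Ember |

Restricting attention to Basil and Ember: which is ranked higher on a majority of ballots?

Ballots ranking Basil above Ember: 2 + 6 + 4 + 4 = 16.
Ballots ranking Ember above Basil: 19 − 16 = 3.
Basil wins the head-to-head 16–3.

Basil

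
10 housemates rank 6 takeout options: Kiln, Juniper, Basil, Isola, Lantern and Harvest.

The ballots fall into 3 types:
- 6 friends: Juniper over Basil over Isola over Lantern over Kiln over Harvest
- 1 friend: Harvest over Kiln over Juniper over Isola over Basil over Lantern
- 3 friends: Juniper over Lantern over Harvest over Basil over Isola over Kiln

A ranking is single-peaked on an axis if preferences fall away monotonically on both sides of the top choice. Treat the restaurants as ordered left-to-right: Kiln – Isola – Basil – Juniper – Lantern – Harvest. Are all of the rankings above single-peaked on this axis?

no

Axis positions: Kiln=1, Isola=2, Basil=3, Juniper=4, Lantern=5, Harvest=6.
Type 1 (peak Juniper at position 4): ranking walks positions 4-3-2-5-1-6, expanding outward from the peak — single-peaked.
Type 2: ranking walks positions 6-1-4-2-3-5; Kiln is ranked above Lantern even though Lantern lies between Kiln and the peak Harvest on the axis — preferences dip and rise again. Not single-peaked.
Type 3 (peak Juniper at position 4): ranking walks positions 4-5-6-3-2-1, expanding outward from the peak — single-peaked.
Type 2 violates single-peakedness, so the profile is not single-peaked on this axis.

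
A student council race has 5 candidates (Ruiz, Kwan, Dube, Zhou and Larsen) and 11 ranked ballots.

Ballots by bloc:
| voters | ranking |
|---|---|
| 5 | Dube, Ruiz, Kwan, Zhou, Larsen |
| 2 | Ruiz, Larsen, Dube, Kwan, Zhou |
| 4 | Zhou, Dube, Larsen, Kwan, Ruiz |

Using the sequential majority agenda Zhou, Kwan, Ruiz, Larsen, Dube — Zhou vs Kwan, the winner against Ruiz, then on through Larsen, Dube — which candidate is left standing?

Round 1: Zhou vs Kwan — 4–7, Kwan advances.
Round 2: Kwan vs Ruiz — 4–7, Ruiz advances.
Round 3: Ruiz vs Larsen — 7–4, Ruiz advances.
Round 4: Ruiz vs Dube — 2–9, Dube advances.
Dube survives the agenda.

Dube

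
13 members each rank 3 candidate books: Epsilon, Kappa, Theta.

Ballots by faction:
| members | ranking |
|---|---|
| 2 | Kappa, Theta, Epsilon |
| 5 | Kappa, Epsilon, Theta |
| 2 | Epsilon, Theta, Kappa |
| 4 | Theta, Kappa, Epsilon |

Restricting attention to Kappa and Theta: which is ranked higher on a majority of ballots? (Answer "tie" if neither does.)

Ballots ranking Kappa above Theta: 2 + 5 = 7.
Ballots ranking Theta above Kappa: 13 − 7 = 6.
Kappa wins the head-to-head 7–6.

Kappa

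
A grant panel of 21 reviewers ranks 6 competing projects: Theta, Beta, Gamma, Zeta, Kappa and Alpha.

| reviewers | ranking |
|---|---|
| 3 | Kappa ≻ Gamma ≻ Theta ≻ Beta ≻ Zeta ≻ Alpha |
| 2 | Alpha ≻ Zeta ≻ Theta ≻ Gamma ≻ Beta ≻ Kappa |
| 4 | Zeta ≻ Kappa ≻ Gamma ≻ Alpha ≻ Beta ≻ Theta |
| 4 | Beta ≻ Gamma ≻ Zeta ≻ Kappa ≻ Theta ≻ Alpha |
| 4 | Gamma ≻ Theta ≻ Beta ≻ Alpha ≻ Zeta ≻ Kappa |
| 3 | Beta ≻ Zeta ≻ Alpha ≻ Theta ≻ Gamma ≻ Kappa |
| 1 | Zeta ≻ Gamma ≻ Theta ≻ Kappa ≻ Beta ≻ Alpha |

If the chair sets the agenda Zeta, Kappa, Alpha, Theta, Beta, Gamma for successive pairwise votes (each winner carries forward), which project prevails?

Gamma

Round 1: Zeta vs Kappa — 18–3, Zeta advances.
Round 2: Zeta vs Alpha — 15–6, Zeta advances.
Round 3: Zeta vs Theta — 14–7, Zeta advances.
Round 4: Zeta vs Beta — 7–14, Beta advances.
Round 5: Beta vs Gamma — 7–14, Gamma advances.
The agenda winner is Gamma.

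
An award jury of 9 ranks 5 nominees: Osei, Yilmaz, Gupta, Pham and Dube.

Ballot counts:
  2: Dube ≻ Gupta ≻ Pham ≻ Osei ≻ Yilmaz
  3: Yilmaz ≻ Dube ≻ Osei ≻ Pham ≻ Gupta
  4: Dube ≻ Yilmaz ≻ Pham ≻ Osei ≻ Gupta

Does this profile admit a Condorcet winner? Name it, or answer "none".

Dube

Check each pair by majority over 9 ballots:
Osei vs Yilmaz: Yilmaz, 7–2.
Osei vs Gupta: Osei, 7–2.
Osei vs Pham: Osei is ranked higher on 3 ballots, Pham on 6. Pham wins 6–3.
Osei vs Dube: Dube wins 9–0.
Yilmaz vs Gupta: Yilmaz is ranked higher on 3+4 = 7 ballots, Gupta on 2. Yilmaz wins 7–2.
Yilmaz vs Pham: 7 to 2, Yilmaz.
Yilmaz vs Dube: 3 for Yilmaz, 6 for Dube — Dube by 6–3.
Gupta–Pham: Pham 7–2.
Gupta vs Dube: Gupta is ranked higher on 0 ballots, Dube on 9. Dube wins 9–0.
Pham vs Dube: Dube, 9–0.
Dube wins every pairwise contest, so Dube is the Condorcet winner.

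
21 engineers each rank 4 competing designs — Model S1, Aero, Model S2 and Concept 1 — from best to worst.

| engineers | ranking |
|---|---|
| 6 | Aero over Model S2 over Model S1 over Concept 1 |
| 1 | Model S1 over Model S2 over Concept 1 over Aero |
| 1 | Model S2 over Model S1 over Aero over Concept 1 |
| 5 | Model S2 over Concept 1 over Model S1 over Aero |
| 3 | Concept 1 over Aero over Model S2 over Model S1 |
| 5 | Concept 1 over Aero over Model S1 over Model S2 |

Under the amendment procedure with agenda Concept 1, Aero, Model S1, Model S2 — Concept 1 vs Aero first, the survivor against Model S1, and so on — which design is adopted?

Model S2

Round 1: Concept 1 vs Aero — 14–7, Concept 1 advances.
Round 2: Concept 1 vs Model S1 — 13–8, Concept 1 advances.
Round 3: Concept 1 vs Model S2 — 8–13, Model S2 advances.
The agenda winner is Model S2.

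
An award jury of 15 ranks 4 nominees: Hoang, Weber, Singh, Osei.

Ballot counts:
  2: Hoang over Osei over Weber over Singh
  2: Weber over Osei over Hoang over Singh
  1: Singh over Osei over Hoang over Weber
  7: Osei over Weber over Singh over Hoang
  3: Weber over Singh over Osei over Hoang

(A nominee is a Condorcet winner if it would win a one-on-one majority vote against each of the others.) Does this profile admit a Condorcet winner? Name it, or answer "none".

Osei

Head-to-head results (15 jurors):
Hoang vs Weber: 3 to 12, Weber.
Hoang vs Singh: Hoang is ranked higher on 2+2 = 4 ballots, Singh on 11. Singh wins 11–4.
Hoang vs Osei: Hoang is ranked higher on 2 ballots, Osei on 13. Osei wins 13–2.
Weber vs Singh: Weber preferred on 2+2+7+3 = 14 ballots; Weber wins 14–1.
Weber vs Osei: 5 to 10, Osei.
Singh vs Osei: Singh is ranked higher on 1+3 = 4 ballots, Osei on 11. Osei wins 11–4.
Only Osei has no losses; Osei is the Condorcet winner.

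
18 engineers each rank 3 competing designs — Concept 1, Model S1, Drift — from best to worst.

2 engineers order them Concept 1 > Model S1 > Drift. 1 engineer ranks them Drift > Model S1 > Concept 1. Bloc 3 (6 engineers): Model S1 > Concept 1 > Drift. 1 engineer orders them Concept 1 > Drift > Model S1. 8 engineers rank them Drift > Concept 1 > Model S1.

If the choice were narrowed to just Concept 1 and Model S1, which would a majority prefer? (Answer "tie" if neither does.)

Concept 1

Ballots ranking Concept 1 above Model S1: 2 + 1 + 8 = 11.
Ballots ranking Model S1 above Concept 1: 18 − 11 = 7.
Concept 1 wins the head-to-head 11–7.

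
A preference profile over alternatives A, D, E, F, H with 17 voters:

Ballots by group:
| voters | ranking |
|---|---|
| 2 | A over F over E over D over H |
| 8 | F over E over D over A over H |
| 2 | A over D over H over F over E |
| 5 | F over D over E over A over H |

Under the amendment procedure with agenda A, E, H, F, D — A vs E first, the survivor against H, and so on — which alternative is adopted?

Round 1: A vs E — 4–13, E advances.
Round 2: E vs H — 15–2, E advances.
Round 3: E vs F — 0–17, F advances.
Round 4: F vs D — 15–2, F advances.
The agenda winner is F.

F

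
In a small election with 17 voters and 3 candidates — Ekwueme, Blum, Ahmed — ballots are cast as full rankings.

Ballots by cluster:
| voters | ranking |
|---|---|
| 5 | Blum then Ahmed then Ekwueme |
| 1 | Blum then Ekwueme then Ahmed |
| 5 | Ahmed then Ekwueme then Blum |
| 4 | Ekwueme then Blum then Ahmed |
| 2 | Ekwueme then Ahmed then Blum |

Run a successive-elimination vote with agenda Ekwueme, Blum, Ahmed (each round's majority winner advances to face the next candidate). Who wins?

Ahmed

Round 1: Ekwueme vs Blum — 11–6, Ekwueme advances.
Round 2: Ekwueme vs Ahmed — 7–10, Ahmed advances.
The agenda winner is Ahmed.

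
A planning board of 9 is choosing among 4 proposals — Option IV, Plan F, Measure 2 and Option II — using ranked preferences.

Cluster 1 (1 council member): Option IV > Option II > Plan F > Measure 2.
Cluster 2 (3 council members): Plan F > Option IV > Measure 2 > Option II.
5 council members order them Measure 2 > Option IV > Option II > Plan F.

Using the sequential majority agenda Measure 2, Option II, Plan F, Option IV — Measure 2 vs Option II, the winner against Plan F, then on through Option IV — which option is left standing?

Round 1: Measure 2 vs Option II — 8–1, Measure 2 advances.
Round 2: Measure 2 vs Plan F — 5–4, Measure 2 advances.
Round 3: Measure 2 vs Option IV — 5–4, Measure 2 advances.
Measure 2 survives the agenda.

Measure 2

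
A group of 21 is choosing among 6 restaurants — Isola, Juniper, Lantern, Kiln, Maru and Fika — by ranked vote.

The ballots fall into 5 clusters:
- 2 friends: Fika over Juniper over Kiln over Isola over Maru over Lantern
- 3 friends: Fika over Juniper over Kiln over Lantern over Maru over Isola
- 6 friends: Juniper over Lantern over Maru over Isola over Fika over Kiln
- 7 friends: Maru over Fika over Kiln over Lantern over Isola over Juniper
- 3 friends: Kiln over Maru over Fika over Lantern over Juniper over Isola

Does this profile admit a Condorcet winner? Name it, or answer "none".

Check each pair by majority over 21 ballots:
Isola vs Juniper: Isola is ranked higher on 7 ballots, Juniper on 14. Juniper wins 14–7.
Isola vs Lantern: Lantern, 19–2.
Isola vs Kiln: Kiln wins 15–6.
Isola vs Maru: Maru, 19–2.
Isola vs Fika: Isola is ranked higher on 6 ballots, Fika on 15. Fika wins 15–6.
Juniper vs Lantern: 11 to 10, Juniper.
Juniper vs Kiln: Juniper wins 11–10.
Juniper vs Maru: 11 to 10, Juniper.
Juniper vs Fika: 6 for Juniper, 15 for Fika — Fika by 15–6.
Lantern vs Kiln: Lantern preferred on 6 ballots; Kiln wins 15–6.
Lantern vs Maru: Lantern is ranked higher on 3+6 = 9 ballots, Maru on 12. Maru wins 12–9.
Lantern vs Fika: Fika, 15–6.
Kiln vs Maru: Maru wins 13–8.
Kiln vs Fika: 3 to 18, Fika.
Maru vs Fika: Maru, 16–5.
No restaurant is unbeaten: Isola loses to Juniper; Juniper loses to Fika; Lantern loses to Juniper; Kiln loses to Juniper; Maru loses to Juniper; Fika loses to Maru. In particular Juniper beats Maru beats Fika beats Juniper is a majority cycle — no Condorcet winner exists.

none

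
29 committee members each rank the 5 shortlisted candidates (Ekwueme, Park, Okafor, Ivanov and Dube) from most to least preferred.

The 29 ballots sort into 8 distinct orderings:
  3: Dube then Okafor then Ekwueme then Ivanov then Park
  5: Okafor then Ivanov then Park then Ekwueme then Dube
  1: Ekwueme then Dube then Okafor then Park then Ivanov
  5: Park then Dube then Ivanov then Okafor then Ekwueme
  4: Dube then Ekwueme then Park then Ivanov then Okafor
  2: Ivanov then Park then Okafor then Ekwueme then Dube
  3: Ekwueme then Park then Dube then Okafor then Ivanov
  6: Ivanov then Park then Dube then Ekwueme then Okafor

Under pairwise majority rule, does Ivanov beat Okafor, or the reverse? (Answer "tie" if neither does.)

Ballots ranking Ivanov above Okafor: 5 + 4 + 2 + 6 = 17.
Ballots ranking Okafor above Ivanov: 29 − 17 = 12.
Ivanov wins the head-to-head 17–12.

Ivanov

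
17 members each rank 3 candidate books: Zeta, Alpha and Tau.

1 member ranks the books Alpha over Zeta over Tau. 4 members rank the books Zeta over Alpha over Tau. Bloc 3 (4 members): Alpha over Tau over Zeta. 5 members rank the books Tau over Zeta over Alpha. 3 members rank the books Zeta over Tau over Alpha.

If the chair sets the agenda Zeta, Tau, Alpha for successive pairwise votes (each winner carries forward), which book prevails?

Round 1: Zeta vs Tau — 8–9, Tau advances.
Round 2: Tau vs Alpha — 8–9, Alpha advances.
Alpha survives the agenda.

Alpha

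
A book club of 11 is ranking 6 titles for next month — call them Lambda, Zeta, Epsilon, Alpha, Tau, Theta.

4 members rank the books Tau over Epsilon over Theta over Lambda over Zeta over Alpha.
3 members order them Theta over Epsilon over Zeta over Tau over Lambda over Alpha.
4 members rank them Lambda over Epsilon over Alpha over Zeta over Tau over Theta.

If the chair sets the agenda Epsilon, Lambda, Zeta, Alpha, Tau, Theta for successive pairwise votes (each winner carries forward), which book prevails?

Round 1: Epsilon vs Lambda — 7–4, Epsilon advances.
Round 2: Epsilon vs Zeta — 11–0, Epsilon advances.
Round 3: Epsilon vs Alpha — 11–0, Epsilon advances.
Round 4: Epsilon vs Tau — 7–4, Epsilon advances.
Round 5: Epsilon vs Theta — 8–3, Epsilon advances.
Epsilon survives the agenda.

Epsilon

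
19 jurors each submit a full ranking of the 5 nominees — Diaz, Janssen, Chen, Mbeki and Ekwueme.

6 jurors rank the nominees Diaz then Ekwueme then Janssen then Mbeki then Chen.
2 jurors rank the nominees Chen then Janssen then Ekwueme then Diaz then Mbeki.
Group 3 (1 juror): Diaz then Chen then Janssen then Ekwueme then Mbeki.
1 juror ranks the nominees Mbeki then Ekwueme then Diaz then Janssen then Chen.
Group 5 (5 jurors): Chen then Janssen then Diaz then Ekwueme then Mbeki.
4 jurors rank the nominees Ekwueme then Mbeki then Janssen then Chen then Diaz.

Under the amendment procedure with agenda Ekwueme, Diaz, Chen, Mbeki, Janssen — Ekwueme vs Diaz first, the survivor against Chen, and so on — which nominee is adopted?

Round 1: Ekwueme vs Diaz — 7–12, Diaz advances.
Round 2: Diaz vs Chen — 8–11, Chen advances.
Round 3: Chen vs Mbeki — 8–11, Mbeki advances.
Round 4: Mbeki vs Janssen — 5–14, Janssen advances.
The agenda winner is Janssen.

Janssen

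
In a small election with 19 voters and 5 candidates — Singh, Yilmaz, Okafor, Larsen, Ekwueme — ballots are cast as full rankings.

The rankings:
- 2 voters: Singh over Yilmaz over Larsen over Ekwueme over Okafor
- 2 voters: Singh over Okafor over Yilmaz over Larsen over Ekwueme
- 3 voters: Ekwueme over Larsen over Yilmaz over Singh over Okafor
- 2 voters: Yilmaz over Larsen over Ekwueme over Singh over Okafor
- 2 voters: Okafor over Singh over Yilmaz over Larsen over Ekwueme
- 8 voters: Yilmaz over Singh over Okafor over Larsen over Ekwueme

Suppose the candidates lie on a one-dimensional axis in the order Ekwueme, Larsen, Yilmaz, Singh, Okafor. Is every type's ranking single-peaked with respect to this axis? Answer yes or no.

yes

Axis positions: Ekwueme=1, Larsen=2, Yilmaz=3, Singh=4, Okafor=5.
Type 1 (peak Singh at position 4): ranking walks positions 4-3-2-1-5, expanding outward from the peak — single-peaked.
Type 2 (peak Singh at position 4): ranking walks positions 4-5-3-2-1, expanding outward from the peak — single-peaked.
Type 3 (peak Ekwueme at position 1): ranking walks positions 1-2-3-4-5, expanding outward from the peak — single-peaked.
Type 4 (peak Yilmaz at position 3): ranking walks positions 3-2-1-4-5, expanding outward from the peak — single-peaked.
Type 5 (peak Okafor at position 5): ranking walks positions 5-4-3-2-1, expanding outward from the peak — single-peaked.
Type 6 (peak Yilmaz at position 3): ranking walks positions 3-4-5-2-1, expanding outward from the peak — single-peaked.
Every ranking is single-peaked on this axis.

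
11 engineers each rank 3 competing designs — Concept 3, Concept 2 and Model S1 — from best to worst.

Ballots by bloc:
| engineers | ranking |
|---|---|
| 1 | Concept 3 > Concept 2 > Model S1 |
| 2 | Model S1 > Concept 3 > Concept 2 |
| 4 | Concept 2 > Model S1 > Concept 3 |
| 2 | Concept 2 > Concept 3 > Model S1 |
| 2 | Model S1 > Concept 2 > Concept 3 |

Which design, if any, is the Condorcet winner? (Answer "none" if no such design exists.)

Head-to-head results (11 engineers):
Concept 3 vs Concept 2: Concept 2 wins 8–3.
Concept 3 vs Model S1: Model S1, 8–3.
Concept 2 vs Model S1: Concept 2 wins 7–4.
Concept 2 beats each of Concept 3, Model S1 — Concept 2 is the Condorcet winner.

Concept 2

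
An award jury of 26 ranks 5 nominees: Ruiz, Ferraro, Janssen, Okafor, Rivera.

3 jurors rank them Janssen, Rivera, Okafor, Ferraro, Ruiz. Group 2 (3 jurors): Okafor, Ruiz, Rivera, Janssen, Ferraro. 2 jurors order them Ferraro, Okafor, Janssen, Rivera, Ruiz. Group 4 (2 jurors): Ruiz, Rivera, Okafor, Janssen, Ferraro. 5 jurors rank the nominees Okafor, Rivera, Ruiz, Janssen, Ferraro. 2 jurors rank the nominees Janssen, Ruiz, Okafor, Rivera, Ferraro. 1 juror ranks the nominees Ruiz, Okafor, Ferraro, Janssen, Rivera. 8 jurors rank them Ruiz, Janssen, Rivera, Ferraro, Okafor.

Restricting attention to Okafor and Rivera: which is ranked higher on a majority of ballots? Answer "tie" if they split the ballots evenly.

tie

Ballots ranking Okafor above Rivera: 3 + 2 + 5 + 2 + 1 = 13.
Ballots ranking Rivera above Okafor: 26 − 13 = 13.
13–13: the pair ties.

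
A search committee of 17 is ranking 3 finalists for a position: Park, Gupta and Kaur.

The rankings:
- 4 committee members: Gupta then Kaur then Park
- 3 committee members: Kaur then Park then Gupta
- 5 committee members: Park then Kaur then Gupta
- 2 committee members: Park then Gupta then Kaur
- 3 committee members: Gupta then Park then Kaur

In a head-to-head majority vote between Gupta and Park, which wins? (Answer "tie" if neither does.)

Park

Ballots ranking Gupta above Park: 4 + 3 = 7.
Ballots ranking Park above Gupta: 17 − 7 = 10.
Park wins the head-to-head 10–7.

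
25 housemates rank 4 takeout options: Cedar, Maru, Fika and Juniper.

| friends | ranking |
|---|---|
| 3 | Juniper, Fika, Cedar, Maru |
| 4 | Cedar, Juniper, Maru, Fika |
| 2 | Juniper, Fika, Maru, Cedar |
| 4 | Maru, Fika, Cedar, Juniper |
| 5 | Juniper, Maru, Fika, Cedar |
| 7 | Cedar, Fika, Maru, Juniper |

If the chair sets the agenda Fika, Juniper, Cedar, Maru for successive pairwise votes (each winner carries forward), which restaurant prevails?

Round 1: Fika vs Juniper — 11–14, Juniper advances.
Round 2: Juniper vs Cedar — 10–15, Cedar advances.
Round 3: Cedar vs Maru — 14–11, Cedar advances.
Cedar survives the agenda.

Cedar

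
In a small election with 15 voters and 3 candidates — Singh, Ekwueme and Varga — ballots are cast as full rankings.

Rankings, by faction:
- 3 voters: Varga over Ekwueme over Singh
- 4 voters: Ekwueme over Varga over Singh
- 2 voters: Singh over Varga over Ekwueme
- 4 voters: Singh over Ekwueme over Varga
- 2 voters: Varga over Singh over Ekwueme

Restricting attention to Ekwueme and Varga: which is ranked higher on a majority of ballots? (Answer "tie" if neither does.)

Ekwueme

Ballots ranking Ekwueme above Varga: 4 + 4 = 8.
Ballots ranking Varga above Ekwueme: 15 − 8 = 7.
Ekwueme wins the head-to-head 8–7.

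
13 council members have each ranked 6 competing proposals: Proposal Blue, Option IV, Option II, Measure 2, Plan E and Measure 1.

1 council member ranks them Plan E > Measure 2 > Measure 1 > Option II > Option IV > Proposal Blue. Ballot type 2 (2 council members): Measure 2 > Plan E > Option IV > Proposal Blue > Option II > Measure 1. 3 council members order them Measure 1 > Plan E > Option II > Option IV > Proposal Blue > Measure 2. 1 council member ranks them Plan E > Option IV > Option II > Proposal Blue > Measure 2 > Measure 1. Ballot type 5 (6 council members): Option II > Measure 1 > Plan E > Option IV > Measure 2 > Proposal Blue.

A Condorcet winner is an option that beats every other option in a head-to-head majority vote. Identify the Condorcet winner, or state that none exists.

Head-to-head results (13 council members):
Proposal Blue vs Option IV: Option IV wins 13–0.
Proposal Blue–Option II: Option II 11–2.
Proposal Blue vs Measure 2: Measure 2, 9–4.
Proposal Blue vs Plan E: Plan E wins 13–0.
Proposal Blue vs Measure 1: Measure 1, 10–3.
Option IV–Option II: Option II 10–3.
Option IV vs Measure 2: Option IV wins 10–3.
Option IV–Plan E: Plan E 13–0.
Option IV–Measure 1: Measure 1 10–3.
Option II–Measure 2: Option II 10–3.
Option II–Plan E: Plan E 7–6.
Option II–Measure 1: Option II 9–4.
Measure 2 vs Plan E: Plan E, 11–2.
Measure 2 vs Measure 1: Measure 1, 9–4.
Plan E vs Measure 1: Measure 1 wins 9–4.
Each option drops at least one matchup (Proposal Blue loses to Option IV; Option IV loses to Option II; Option II loses to Plan E; Measure 2 loses to Option IV; Plan E loses to Measure 1; Measure 1 loses to Option II); the cycle Option II beats Measure 1 beats Plan E beats Option II rules out a Condorcet winner.

none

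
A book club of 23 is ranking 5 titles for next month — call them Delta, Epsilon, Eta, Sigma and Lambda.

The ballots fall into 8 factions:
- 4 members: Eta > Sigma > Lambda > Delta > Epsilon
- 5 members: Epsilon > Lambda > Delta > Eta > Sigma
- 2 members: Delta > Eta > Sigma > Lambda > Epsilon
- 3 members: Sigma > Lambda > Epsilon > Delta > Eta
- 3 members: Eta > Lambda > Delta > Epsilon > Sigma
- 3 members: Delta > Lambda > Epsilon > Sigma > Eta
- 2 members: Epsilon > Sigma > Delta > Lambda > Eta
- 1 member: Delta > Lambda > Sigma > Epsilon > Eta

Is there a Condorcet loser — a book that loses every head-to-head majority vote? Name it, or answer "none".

Head-to-head results (23 members):
Delta vs Epsilon: Delta is ranked higher on 4+2+3+3+1 = 13 ballots, Epsilon on 10. Delta wins 13–10.
Delta vs Eta: Delta wins 16–7.
Delta vs Sigma: Delta wins 14–9.
Delta vs Lambda: Delta is ranked higher on 2+3+2+1 = 8 ballots, Lambda on 15. Lambda wins 15–8.
Epsilon vs Eta: Epsilon preferred on 5+3+3+2+1 = 14 ballots; Epsilon wins 14–9.
Epsilon vs Sigma: Epsilon is ranked higher on 5+3+3+2 = 13 ballots, Sigma on 10. Epsilon wins 13–10.
Epsilon vs Lambda: 7 to 16, Lambda.
Eta vs Sigma: Eta, 14–9.
Eta vs Lambda: 9 to 14, Lambda.
Sigma vs Lambda: Lambda, 12–11.
Sigma is beaten in every head-to-head and is the Condorcet loser.

Sigma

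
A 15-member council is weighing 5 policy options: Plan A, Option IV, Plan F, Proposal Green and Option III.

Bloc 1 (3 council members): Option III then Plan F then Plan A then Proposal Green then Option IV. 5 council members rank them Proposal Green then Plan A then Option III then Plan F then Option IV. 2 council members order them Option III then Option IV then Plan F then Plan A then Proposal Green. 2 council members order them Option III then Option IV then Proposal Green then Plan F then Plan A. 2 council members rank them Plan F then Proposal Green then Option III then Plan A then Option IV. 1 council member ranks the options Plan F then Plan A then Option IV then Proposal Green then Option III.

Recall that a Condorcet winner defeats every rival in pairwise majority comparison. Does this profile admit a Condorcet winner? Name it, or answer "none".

Check each pair by majority over 15 ballots:
Plan A vs Option IV: 3+5+2+1 = 11 for Plan A, 4 for Option IV — Plan A by 11–4.
Plan A–Plan F: Plan F 10–5.
Plan A vs Proposal Green: Proposal Green, 9–6.
Plan A vs Option III: Plan A preferred on 5+1 = 6 ballots; Option III wins 9–6.
Option IV vs Plan F: Option IV is ranked higher on 2+2 = 4 ballots, Plan F on 11. Plan F wins 11–4.
Option IV vs Proposal Green: 5 to 10, Proposal Green.
Option IV vs Option III: Option III wins 14–1.
Plan F vs Proposal Green: 3+2+2+1 = 8 for Plan F, 7 for Proposal Green — Plan F by 8–7.
Plan F vs Option III: Plan F is ranked higher on 2+1 = 3 ballots, Option III on 12. Option III wins 12–3.
Proposal Green vs Option III: Proposal Green, 8–7.
Every option loses at least once (Plan A loses to Plan F; Option IV loses to Plan A; Plan F loses to Option III; Proposal Green loses to Plan F; Option III loses to Proposal Green). The majority relation contains the cycle Plan F beats Proposal Green beats Option III beats Plan F, so there is no Condorcet winner.

none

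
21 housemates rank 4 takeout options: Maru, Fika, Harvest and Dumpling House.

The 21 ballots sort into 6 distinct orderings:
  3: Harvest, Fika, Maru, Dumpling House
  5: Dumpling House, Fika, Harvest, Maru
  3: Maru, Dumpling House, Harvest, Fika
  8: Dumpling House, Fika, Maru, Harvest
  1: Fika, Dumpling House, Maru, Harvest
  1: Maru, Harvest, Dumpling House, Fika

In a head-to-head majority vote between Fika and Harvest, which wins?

Ballots ranking Fika above Harvest: 5 + 8 + 1 = 14.
Ballots ranking Harvest above Fika: 21 − 14 = 7.
Fika wins the head-to-head 14–7.

Fika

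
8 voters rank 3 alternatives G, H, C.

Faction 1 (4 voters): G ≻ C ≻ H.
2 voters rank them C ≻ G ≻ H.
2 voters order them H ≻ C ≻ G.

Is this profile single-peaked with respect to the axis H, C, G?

Axis positions: H=1, C=2, G=3.
Faction 1 (peak G at position 3): ranking walks positions 3-2-1, expanding outward from the peak — single-peaked.
Faction 2 (peak C at position 2): ranking walks positions 2-3-1, expanding outward from the peak — single-peaked.
Faction 3 (peak H at position 1): ranking walks positions 1-2-3, expanding outward from the peak — single-peaked.
Every ranking is single-peaked on this axis.

yes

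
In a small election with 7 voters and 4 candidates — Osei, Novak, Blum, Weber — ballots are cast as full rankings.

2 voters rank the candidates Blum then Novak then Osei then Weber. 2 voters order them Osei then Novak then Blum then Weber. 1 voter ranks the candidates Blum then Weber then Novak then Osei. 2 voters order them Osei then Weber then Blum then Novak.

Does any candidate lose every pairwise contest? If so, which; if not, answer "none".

Weber

Head-to-head results (7 voters):
Osei vs Novak: Osei wins 4–3.
Osei vs Blum: 4 to 3, Osei.
Osei vs Weber: 2+2+2 = 6 for Osei, 1 for Weber — Osei by 6–1.
Novak vs Blum: Novak is ranked higher on 2 ballots, Blum on 5. Blum wins 5–2.
Novak–Weber: Novak 4–3.
Blum vs Weber: Blum is ranked higher on 2+2+1 = 5 ballots, Weber on 2. Blum wins 5–2.
Weber is beaten in every head-to-head and is the Condorcet loser.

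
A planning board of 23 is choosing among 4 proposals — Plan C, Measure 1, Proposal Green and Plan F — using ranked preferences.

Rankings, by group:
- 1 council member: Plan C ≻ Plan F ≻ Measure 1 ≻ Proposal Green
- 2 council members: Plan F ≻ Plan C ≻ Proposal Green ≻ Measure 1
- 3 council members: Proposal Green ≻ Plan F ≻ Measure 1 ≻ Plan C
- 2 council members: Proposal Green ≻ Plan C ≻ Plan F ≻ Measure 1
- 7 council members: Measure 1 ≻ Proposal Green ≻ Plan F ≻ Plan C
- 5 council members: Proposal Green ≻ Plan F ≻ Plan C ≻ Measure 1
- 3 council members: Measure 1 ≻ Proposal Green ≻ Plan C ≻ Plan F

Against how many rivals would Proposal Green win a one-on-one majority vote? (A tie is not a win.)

3

Proposal Green against each rival (23 council members):
Proposal Green vs Plan C: Proposal Green, 20–3.
Proposal Green vs Measure 1: Proposal Green preferred on 2+3+2+5 = 12 ballots; Proposal Green wins 12–11.
Proposal Green vs Plan F: Proposal Green wins 20–3.
Proposal Green beats Plan C, Measure 1, Plan F — 3 pairwise wins.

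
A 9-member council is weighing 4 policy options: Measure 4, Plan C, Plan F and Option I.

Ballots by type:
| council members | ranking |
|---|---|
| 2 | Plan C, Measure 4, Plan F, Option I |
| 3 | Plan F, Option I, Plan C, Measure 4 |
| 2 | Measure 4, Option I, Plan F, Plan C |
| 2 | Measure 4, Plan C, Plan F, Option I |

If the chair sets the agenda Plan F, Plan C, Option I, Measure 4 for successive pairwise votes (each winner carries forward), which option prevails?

Round 1: Plan F vs Plan C — 5–4, Plan F advances.
Round 2: Plan F vs Option I — 7–2, Plan F advances.
Round 3: Plan F vs Measure 4 — 3–6, Measure 4 advances.
Measure 4 survives the agenda.

Measure 4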